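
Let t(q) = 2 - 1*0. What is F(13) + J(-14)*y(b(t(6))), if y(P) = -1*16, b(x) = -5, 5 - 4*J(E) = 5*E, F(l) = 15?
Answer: -285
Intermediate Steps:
J(E) = 5/4 - 5*E/4
t(q) = 2 (t(q) = 2 + 0 = 2)
y(P) = -16
F(13) + J(-14)*y(b(t(6))) = 15 + (5/4 - 5/4*(-14))*(-16) = 15 + (5/4 + 35/2)*(-16) = 15 + (75/4)*(-16) = 15 - 300 = -285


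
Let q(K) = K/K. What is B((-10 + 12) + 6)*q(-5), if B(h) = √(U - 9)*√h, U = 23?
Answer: 4*√7 ≈ 10.583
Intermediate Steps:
q(K) = 1
B(h) = √14*√h (B(h) = √(23 - 9)*√h = √14*√h)
B((-10 + 12) + 6)*q(-5) = (√14*√((-10 + 12) + 6))*1 = (√14*√(2 + 6))*1 = (√14*√8)*1 = (√14*(2*√2))*1 = (4*√7)*1 = 4*√7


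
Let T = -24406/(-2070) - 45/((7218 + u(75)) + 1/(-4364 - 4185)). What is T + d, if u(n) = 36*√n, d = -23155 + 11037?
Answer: -47621397680760617153722/3933631949325610635 + 591991748100*√3/3800610579058561 ≈ -12106.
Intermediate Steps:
d = -12118
T = 12203/1035 - 45/(61706681/8549 + 180*√3) (T = -24406/(-2070) - 45/((7218 + 36*√75) + 1/(-4364 - 4185)) = -24406*(-1/2070) - 45/((7218 + 36*(5*√3)) + 1/(-8549)) = 12203/1035 - 45/((7218 + 180*√3) - 1/8549) = 12203/1035 - 45/(61706681/8549 + 180*√3) ≈ 11.784)
T + d = (46354281167132521208/3933631949325610635 + 591991748100*√3/3800610579058561) - 12118 = -47621397680760617153722/3933631949325610635 + 591991748100*√3/3800610579058561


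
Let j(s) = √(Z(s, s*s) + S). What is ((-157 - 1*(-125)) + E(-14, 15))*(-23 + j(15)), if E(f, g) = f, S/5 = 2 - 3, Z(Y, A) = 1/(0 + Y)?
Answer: 1058 - 46*I*√1110/15 ≈ 1058.0 - 102.17*I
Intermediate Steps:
Z(Y, A) = 1/Y
S = -5 (S = 5*(2 - 3) = 5*(-1) = -5)
j(s) = √(-5 + 1/s) (j(s) = √(1/s - 5) = √(-5 + 1/s))
((-157 - 1*(-125)) + E(-14, 15))*(-23 + j(15)) = ((-157 - 1*(-125)) - 14)*(-23 + √(-5 + 1/15)) = ((-157 + 125) - 14)*(-23 + √(-5 + 1/15)) = (-32 - 14)*(-23 + √(-74/15)) = -46*(-23 + I*√1110/15) = 1058 - 46*I*√1110/15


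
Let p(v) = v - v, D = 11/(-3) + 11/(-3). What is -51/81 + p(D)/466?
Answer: -17/27 ≈ -0.62963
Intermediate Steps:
D = -22/3 (D = 11*(-1/3) + 11*(-1/3) = -11/3 - 11/3 = -22/3 ≈ -7.3333)
p(v) = 0
-51/81 + p(D)/466 = -51/81 + 0/466 = -51*1/81 + 0*(1/466) = -17/27 + 0 = -17/27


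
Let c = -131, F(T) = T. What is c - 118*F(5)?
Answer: -721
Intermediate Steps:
c - 118*F(5) = -131 - 118*5 = -131 - 590 = -721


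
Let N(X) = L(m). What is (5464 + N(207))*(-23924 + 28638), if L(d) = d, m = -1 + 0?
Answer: 25752582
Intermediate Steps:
m = -1
N(X) = -1
(5464 + N(207))*(-23924 + 28638) = (5464 - 1)*(-23924 + 28638) = 5463*4714 = 25752582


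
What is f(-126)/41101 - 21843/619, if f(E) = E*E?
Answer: -887941899/25441519 ≈ -34.901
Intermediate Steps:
f(E) = E²
f(-126)/41101 - 21843/619 = (-126)²/41101 - 21843/619 = 15876*(1/41101) - 21843*1/619 = 15876/41101 - 21843/619 = -887941899/25441519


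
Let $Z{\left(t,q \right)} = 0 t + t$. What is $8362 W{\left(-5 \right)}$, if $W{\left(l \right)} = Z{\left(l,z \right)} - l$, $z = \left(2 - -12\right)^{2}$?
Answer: $0$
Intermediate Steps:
$z = 196$ ($z = \left(2 + 12\right)^{2} = 14^{2} = 196$)
$Z{\left(t,q \right)} = t$ ($Z{\left(t,q \right)} = 0 + t = t$)
$W{\left(l \right)} = 0$ ($W{\left(l \right)} = l - l = 0$)
$8362 W{\left(-5 \right)} = 8362 \cdot 0 = 0$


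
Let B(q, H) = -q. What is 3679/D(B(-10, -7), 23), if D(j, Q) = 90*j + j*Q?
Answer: 3679/1130 ≈ 3.2558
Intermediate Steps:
D(j, Q) = 90*j + Q*j
3679/D(B(-10, -7), 23) = 3679/(((-1*(-10))*(90 + 23))) = 3679/((10*113)) = 3679/1130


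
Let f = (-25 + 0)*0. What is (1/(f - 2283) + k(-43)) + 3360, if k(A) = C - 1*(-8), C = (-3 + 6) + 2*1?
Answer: 7700558/2283 ≈ 3373.0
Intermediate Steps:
C = 5 (C = 3 + 2 = 5)
f = 0 (f = -25*0 = 0)
k(A) = 13 (k(A) = 5 - 1*(-8) = 5 + 8 = 13)
(1/(f - 2283) + k(-43)) + 3360 = (1/(0 - 2283) + 13) + 3360 = (1/(-2283) + 13) + 3360 = (-1/2283 + 13) + 3360 = 29678/2283 + 3360 = 7700558/2283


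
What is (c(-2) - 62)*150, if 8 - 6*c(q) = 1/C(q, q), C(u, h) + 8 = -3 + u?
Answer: -118275/13 ≈ -9098.1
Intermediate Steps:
C(u, h) = -11 + u (C(u, h) = -8 + (-3 + u) = -11 + u)
c(q) = 4/3 - 1/(6*(-11 + q))
(c(-2) - 62)*150 = ((-89 + 8*(-2))/(6*(-11 - 2)) - 62)*150 = ((⅙)*(-89 - 16)/(-13) - 62)*150 = ((⅙)*(-1/13)*(-105) - 62)*150 = (35/26 - 62)*150 = -1577/26*150 = -118275/13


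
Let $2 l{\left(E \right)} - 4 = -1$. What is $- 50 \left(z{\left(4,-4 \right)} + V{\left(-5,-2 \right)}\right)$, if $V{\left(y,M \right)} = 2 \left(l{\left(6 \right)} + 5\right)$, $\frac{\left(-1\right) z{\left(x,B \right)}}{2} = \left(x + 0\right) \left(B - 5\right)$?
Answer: $-4250$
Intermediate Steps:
$l{\left(E \right)} = \frac{3}{2}$ ($l{\left(E \right)} = 2 + \frac{1}{2} \left(-1\right) = 2 - \frac{1}{2} = \frac{3}{2}$)
$z{\left(x,B \right)} = - 2 x \left(-5 + B\right)$ ($z{\left(x,B \right)} = - 2 \left(x + 0\right) \left(B - 5\right) = - 2 x \left(-5 + B\right)$)
$V{\left(y,M \right)} = 13$ ($V{\left(y,M \right)} = 2 \left(\frac{3}{2} + 5\right) = 2 \cdot \frac{13}{2} = 13$)
$- 50 \left(z{\left(4,-4 \right)} + V{\left(-5,-2 \right)}\right) = - 50 \left(2 \cdot 4 \left(5 - -4\right) + 13\right) = - 50 \left(2 \cdot 4 \left(5 + 4\right) + 13\right) = - 50 \left(2 \cdot 4 \cdot 9 + 13\right) = - 50 \left(72 + 13\right) = \left(-50\right) 85 = -4250$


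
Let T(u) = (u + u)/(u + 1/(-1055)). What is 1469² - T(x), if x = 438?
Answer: 997169116349/462089 ≈ 2.1580e+6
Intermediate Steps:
T(u) = 2*u/(-1/1055 + u) (T(u) = (2*u)/(u - 1/1055) = (2*u)/(-1/1055 + u) = 2*u/(-1/1055 + u))
1469² - T(x) = 1469² - 2110*438/(-1 + 1055*438) = 2157961 - 2110*438/(-1 + 462090) = 2157961 - 2110*438/462089 = 2157961 - 1*924180/462089 = 2157961 - 924180/462089 = 997169116349/462089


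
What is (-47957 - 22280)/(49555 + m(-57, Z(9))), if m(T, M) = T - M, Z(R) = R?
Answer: -70237/49489 ≈ -1.4192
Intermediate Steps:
(-47957 - 22280)/(49555 + m(-57, Z(9))) = (-47957 - 22280)/(49555 + (-57 - 1*9)) = -70237/(49555 + (-57 - 9)) = -70237/(49555 - 66) = -70237/49489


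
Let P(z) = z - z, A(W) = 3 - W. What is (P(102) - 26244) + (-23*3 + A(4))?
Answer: -26314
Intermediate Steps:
P(z) = 0
(P(102) - 26244) + (-23*3 + A(4)) = (0 - 26244) + (-23*3 + (3 - 1*4)) = -26244 + (-69 + (3 - 4)) = -26244 + (-69 - 1) = -26244 - 70 = -26314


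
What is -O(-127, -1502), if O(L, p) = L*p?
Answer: -190754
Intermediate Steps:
-O(-127, -1502) = -(-127)*(-1502) = -1*190754 = -190754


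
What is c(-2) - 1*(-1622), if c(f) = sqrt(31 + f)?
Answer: 1622 + sqrt(29) ≈ 1627.4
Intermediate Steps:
c(-2) - 1*(-1622) = sqrt(31 - 2) - 1*(-1622) = sqrt(29) + 1622 = 1622 + sqrt(29)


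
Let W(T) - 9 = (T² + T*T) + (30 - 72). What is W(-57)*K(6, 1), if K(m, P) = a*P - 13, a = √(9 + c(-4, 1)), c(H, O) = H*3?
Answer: -84045 + 6465*I*√3 ≈ -84045.0 + 11198.0*I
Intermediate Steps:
c(H, O) = 3*H
a = I*√3 (a = √(9 + 3*(-4)) = √(9 - 12) = √(-3) = I*√3 ≈ 1.732*I)
K(m, P) = -13 + I*P*√3 (K(m, P) = (I*√3)*P - 13 = I*P*√3 - 13 = -13 + I*P*√3)
W(T) = -33 + 2*T² (W(T) = 9 + ((T² + T*T) + (30 - 72)) = 9 + ((T² + T²) - 42) = 9 + (2*T² - 42) = 9 + (-42 + 2*T²) = -33 + 2*T²)
W(-57)*K(6, 1) = (-33 + 2*(-57)²)*(-13 + I*1*√3) = (-33 + 2*3249)*(-13 + I*√3) = (-33 + 6498)*(-13 + I*√3) = 6465*(-13 + I*√3) = -84045 + 6465*I*√3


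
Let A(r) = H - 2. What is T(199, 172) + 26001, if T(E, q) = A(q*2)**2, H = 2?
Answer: 26001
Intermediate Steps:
A(r) = 0 (A(r) = 2 - 2 = 0)
T(E, q) = 0 (T(E, q) = 0**2 = 0)
T(199, 172) + 26001 = 0 + 26001 = 26001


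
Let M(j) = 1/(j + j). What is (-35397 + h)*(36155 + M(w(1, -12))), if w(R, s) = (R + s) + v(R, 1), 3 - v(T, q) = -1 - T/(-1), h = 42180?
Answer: 3923823057/16 ≈ 2.4524e+8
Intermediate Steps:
v(T, q) = 4 - T (v(T, q) = 3 - (-1 - T/(-1)) = 3 - (-1 - T*(-1)) = 3 - (-1 - (-1)*T) = 3 - (-1 + T) = 3 + (1 - T) = 4 - T)
w(R, s) = 4 + s (w(R, s) = (R + s) + (4 - R) = 4 + s)
M(j) = 1/(2*j)
(-35397 + h)*(36155 + M(w(1, -12))) = (-35397 + 42180)*(36155 + 1/(2*(4 - 12))) = 6783*(36155 + (1/2)/(-8)) = 6783*(36155 + (1/2)*(-1/8)) = 6783*(36155 - 1/16) = 6783*(578479/16) = 3923823057/16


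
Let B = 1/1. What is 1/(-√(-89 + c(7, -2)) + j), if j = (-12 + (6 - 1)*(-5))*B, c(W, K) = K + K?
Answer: I/(√93 - 37*I) ≈ -0.025308 + 0.0065962*I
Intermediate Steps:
c(W, K) = 2*K
B = 1
j = -37 (j = (-12 + (6 - 1)*(-5))*1 = (-12 + 5*(-5))*1 = (-12 - 25)*1 = -37*1 = -37)
1/(-√(-89 + c(7, -2)) + j) = 1/(-√(-89 + 2*(-2)) - 37) = 1/(-√(-89 - 4) - 37) = 1/(-√(-93) - 37) = 1/(-I*√93 - 37) = 1/(-37 - I*√93)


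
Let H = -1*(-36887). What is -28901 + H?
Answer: 7986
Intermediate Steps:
H = 36887
-28901 + H = -28901 + 36887 = 7986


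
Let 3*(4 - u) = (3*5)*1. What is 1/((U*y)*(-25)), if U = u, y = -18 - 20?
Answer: -1/950 ≈ -0.0010526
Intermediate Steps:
y = -38
u = -1 (u = 4 - 3*5/3 = 4 - 5 = -1)
U = -1
1/((U*y)*(-25)) = 1/(-1*(-38)*(-25)) = 1/(38*(-25)) = 1/(-950) = -1/950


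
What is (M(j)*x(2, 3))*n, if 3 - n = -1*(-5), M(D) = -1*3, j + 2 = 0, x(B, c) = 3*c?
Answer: 54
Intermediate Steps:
j = -2 (j = -2 + 0 = -2)
M(D) = -3
n = -2 (n = 3 - (-1)*(-5) = 3 - 1*5 = 3 - 5 = -2)
(M(j)*x(2, 3))*n = -9*3*(-2) = -3*9*(-2) = -27*(-2) = 54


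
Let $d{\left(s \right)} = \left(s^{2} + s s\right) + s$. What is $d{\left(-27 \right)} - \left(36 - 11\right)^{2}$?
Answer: $806$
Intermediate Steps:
$d{\left(s \right)} = s + 2 s^{2}$ ($d{\left(s \right)} = \left(s^{2} + s^{2}\right) + s = 2 s^{2} + s = s + 2 s^{2}$)
$d{\left(-27 \right)} - \left(36 - 11\right)^{2} = - 27 \left(1 + 2 \left(-27\right)\right) - \left(36 - 11\right)^{2} = - 27 \left(1 - 54\right) - 25^{2} = \left(-27\right) \left(-53\right) - 625 = 1431 - 625 = 806$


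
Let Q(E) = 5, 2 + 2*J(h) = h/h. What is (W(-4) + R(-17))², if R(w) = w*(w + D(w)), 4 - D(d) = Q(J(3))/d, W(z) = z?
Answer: 44944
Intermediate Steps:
J(h) = -½ (J(h) = -1 + (h/h)/2 = -1 + (½)*1 = -1 + ½ = -½)
D(d) = 4 - 5/d
R(w) = w*(4 + w - 5/w) (R(w) = w*(w + (4 - 5/w)) = w*(4 + w - 5/w))
(W(-4) + R(-17))² = (-4 + (-5 + (-17)² + 4*(-17)))² = (-4 + (-5 + 289 - 68))² = (-4 + 216)² = 212² = 44944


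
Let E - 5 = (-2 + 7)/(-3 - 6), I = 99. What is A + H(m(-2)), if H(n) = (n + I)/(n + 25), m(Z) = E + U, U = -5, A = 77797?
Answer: 8558113/110 ≈ 77801.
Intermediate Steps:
E = 40/9 (E = 5 + (-2 + 7)/(-3 - 6) = 5 + 5/(-9) = 5 + 5*(-1/9) = 5 - 5/9 = 40/9 ≈ 4.4444)
m(Z) = -5/9 (m(Z) = 40/9 - 5 = -5/9)
H(n) = (99 + n)/(25 + n) (H(n) = (n + 99)/(n + 25) = (99 + n)/(25 + n))
A + H(m(-2)) = 77797 + (99 - 5/9)/(25 - 5/9) = 77797 + (886/9)/(220/9) = 77797 + (9/220)*(886/9) = 77797 + 443/110 = 8558113/110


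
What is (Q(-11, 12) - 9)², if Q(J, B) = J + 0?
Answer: 400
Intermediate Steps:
Q(J, B) = J
(Q(-11, 12) - 9)² = (-11 - 9)² = (-20)² = 400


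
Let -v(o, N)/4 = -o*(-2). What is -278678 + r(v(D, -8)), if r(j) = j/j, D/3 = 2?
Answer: -278677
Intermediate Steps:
D = 6 (D = 3*2 = 6)
v(o, N) = -8*o (v(o, N) = -4*(-o)*(-2) = -8*o)
r(j) = 1
-278678 + r(v(D, -8)) = -278678 + 1 = -278677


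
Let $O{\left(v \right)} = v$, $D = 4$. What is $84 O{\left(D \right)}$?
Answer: $336$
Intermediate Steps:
$84 O{\left(D \right)} = 84 \cdot 4 = 336$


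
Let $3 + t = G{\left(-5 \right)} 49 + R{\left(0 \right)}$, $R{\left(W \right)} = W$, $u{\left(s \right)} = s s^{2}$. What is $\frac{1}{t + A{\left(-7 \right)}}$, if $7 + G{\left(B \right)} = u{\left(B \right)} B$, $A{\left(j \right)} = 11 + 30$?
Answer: $\frac{1}{30320} \approx 3.2982 \cdot 10^{-5}$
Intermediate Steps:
$u{\left(s \right)} = s^{3}$
$A{\left(j \right)} = 41$
$G{\left(B \right)} = -7 + B^{4}$ ($G{\left(B \right)} = -7 + B^{3} B = -7 + B^{4}$)
$t = 30279$ ($t = -3 + \left(\left(-7 + \left(-5\right)^{4}\right) 49 + 0\right) = -3 + \left(\left(-7 + 625\right) 49 + 0\right) = -3 + \left(618 \cdot 49 + 0\right) = -3 + \left(30282 + 0\right) = -3 + 30282 = 30279$)
$\frac{1}{t + A{\left(-7 \right)}} = \frac{1}{30279 + 41} = \frac{1}{30320}$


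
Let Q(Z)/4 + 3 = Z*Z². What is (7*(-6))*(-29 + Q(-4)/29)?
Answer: 46578/29 ≈ 1606.1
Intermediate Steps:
Q(Z) = -12 + 4*Z³ (Q(Z) = -12 + 4*(Z*Z²) = -12 + 4*Z³)
(7*(-6))*(-29 + Q(-4)/29) = (7*(-6))*(-29 + (-12 + 4*(-4)³)/29) = -42*(-29 + (-12 + 4*(-64))*(1/29)) = -42*(-29 + (-12 - 256)*(1/29)) = -42*(-29 - 268*1/29) = -42*(-29 - 268/29) = -42*(-1109/29) = 46578/29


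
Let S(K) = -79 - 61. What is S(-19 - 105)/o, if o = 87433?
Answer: -140/87433 ≈ -0.0016012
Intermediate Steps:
S(K) = -140
S(-19 - 105)/o = -140/87433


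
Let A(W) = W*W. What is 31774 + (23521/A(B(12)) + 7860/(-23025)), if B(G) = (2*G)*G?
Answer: 4045427819039/127319040 ≈ 31774.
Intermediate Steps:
B(G) = 2*G²
A(W) = W²
31774 + (23521/A(B(12)) + 7860/(-23025)) = 31774 + (23521/((2*12²)²) + 7860/(-23025)) = 31774 + (23521/((2*144)²) + 7860*(-1/23025)) = 31774 + (23521/(288²) - 524/1535) = 31774 + (23521/82944 - 524/1535) = 31774 - 7357921/127319040 = 4045427819039/127319040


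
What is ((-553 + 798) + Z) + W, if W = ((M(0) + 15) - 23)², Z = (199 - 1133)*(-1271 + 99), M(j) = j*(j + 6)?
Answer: 1094957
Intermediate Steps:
M(j) = j*(6 + j)
Z = 1094648 (Z = -934*(-1172) = 1094648)
W = 64 (W = ((0*(6 + 0) + 15) - 23)² = ((0*6 + 15) - 23)² = ((0 + 15) - 23)² = (15 - 23)² = (-8)² = 64)
((-553 + 798) + Z) + W = ((-553 + 798) + 1094648) + 64 = (245 + 1094648) + 64 = 1094893 + 64 = 1094957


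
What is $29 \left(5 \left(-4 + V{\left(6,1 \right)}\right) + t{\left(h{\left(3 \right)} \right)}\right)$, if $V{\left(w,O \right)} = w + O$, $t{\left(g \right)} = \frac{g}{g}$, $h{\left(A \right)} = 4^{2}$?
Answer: $464$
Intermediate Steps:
$h{\left(A \right)} = 16$
$t{\left(g \right)} = 1$
$V{\left(w,O \right)} = O + w$
$29 \left(5 \left(-4 + V{\left(6,1 \right)}\right) + t{\left(h{\left(3 \right)} \right)}\right) = 29 \left(5 \left(-4 + \left(1 + 6\right)\right) + 1\right) = 29 \left(5 \left(-4 + 7\right) + 1\right) = 29 \left(5 \cdot 3 + 1\right) = 29 \left(15 + 1\right) = 29 \cdot 16 = 464$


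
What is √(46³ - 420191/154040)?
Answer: √577388796258990/77020 ≈ 311.98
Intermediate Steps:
√(46³ - 420191/154040) = √(97336 - 420191*1/154040) = √(97336 - 420191/154040) = √(14993217249/154040) = √577388796258990/77020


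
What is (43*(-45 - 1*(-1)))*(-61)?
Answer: 115412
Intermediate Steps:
(43*(-45 - 1*(-1)))*(-61) = (43*(-45 + 1))*(-61) = (43*(-44))*(-61) = -1892*(-61) = 115412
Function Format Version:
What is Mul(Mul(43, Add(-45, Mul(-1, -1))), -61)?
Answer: 115412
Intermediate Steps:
Mul(Mul(43, Add(-45, Mul(-1, -1))), -61) = Mul(Mul(43, Add(-45, 1)), -61) = Mul(Mul(43, -44), -61) = Mul(-1892, -61) = 115412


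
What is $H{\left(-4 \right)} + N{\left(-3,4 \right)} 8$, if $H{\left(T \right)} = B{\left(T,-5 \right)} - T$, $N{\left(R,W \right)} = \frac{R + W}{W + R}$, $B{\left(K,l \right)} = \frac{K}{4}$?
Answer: $11$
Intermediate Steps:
$B{\left(K,l \right)} = \frac{K}{4}$ ($B{\left(K,l \right)} = K \frac{1}{4} = \frac{K}{4}$)
$N{\left(R,W \right)} = 1$ ($N{\left(R,W \right)} = \frac{R + W}{R + W} = 1$)
$H{\left(T \right)} = - \frac{3 T}{4}$ ($H{\left(T \right)} = \frac{T}{4} - T = - \frac{3 T}{4}$)
$H{\left(-4 \right)} + N{\left(-3,4 \right)} 8 = \left(- \frac{3}{4}\right) \left(-4\right) + 1 \cdot 8 = 3 + 8 = 11$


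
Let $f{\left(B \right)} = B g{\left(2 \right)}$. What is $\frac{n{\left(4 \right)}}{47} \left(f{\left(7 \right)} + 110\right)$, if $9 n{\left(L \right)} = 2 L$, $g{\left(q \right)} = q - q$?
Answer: $\frac{880}{423} \approx 2.0804$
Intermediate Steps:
$g{\left(q \right)} = 0$
$n{\left(L \right)} = \frac{2 L}{9}$
$f{\left(B \right)} = 0$ ($f{\left(B \right)} = B 0 = 0$)
$\frac{n{\left(4 \right)}}{47} \left(f{\left(7 \right)} + 110\right) = \frac{\frac{2}{9} \cdot 4}{47} \left(0 + 110\right) = \frac{8}{9} \cdot \frac{1}{47} \cdot 110 = \frac{8}{423} \cdot 110 = \frac{880}{423}$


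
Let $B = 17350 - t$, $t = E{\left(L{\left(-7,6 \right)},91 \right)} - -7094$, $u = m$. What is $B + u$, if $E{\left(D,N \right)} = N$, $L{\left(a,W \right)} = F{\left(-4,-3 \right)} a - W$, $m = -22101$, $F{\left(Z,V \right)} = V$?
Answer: $-11936$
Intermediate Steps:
$L{\left(a,W \right)} = - W - 3 a$ ($L{\left(a,W \right)} = - 3 a - W = - W - 3 a$)
$u = -22101$
$t = 7185$ ($t = 91 - -7094 = 91 + 7094 = 7185$)
$B = 10165$ ($B = 17350 - 7185 = 10165$)
$B + u = 10165 - 22101 = -11936$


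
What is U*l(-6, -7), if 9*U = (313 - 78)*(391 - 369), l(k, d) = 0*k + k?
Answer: -10340/3 ≈ -3446.7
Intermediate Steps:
l(k, d) = k (l(k, d) = 0 + k = k)
U = 5170/9 (U = ((313 - 78)*(391 - 369))/9 = (235*22)/9 = (1/9)*5170 = 5170/9 ≈ 574.44)
U*l(-6, -7) = (5170/9)*(-6) = -10340/3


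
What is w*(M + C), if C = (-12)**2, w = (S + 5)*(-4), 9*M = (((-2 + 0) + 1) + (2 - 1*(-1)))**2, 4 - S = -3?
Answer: -20800/3 ≈ -6933.3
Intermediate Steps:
S = 7 (S = 4 - 1*(-3) = 4 + 3 = 7)
M = 4/9 (M = (((-2 + 0) + 1) + (2 - 1*(-1)))**2/9 = ((-2 + 1) + (2 + 1))**2/9 = (-1 + 3)**2/9 = (1/9)*2**2 = (1/9)*4 = 4/9 ≈ 0.44444)
w = -48 (w = (7 + 5)*(-4) = 12*(-4) = -48)
C = 144
w*(M + C) = -48*(4/9 + 144) = -48*1300/9 = -20800/3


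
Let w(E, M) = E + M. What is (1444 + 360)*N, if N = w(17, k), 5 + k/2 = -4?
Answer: -1804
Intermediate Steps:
k = -18 (k = -10 + 2*(-4) = -10 - 8 = -18)
N = -1 (N = 17 - 18 = -1)
(1444 + 360)*N = (1444 + 360)*(-1) = 1804*(-1) = -1804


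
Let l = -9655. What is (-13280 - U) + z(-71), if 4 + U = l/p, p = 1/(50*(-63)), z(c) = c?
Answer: -30426597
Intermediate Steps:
p = -1/3150 (p = 1/(-3150) = -1/3150 ≈ -0.00031746)
U = 30413246 (U = -4 - 9655/(-1/3150) = -4 - 9655*(-3150) = -4 + 30413250 = 30413246)
(-13280 - U) + z(-71) = (-13280 - 1*30413246) - 71 = (-13280 - 30413246) - 71 = -30426526 - 71 = -30426597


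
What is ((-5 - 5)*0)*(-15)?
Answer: 0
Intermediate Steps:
((-5 - 5)*0)*(-15) = -10*0*(-15) = 0*(-15) = 0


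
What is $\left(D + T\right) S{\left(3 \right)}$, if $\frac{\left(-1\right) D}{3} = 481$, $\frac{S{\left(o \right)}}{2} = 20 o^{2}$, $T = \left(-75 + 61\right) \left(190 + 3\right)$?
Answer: $-1492200$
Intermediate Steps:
$T = -2702$ ($T = \left(-14\right) 193 = -2702$)
$S{\left(o \right)} = 40 o^{2}$ ($S{\left(o \right)} = 2 \cdot 20 o^{2} = 40 o^{2}$)
$D = -1443$ ($D = \left(-3\right) 481 = -1443$)
$\left(D + T\right) S{\left(3 \right)} = \left(-1443 - 2702\right) 40 \cdot 3^{2} = - 4145 \cdot 40 \cdot 9 = \left(-4145\right) 360 = -1492200$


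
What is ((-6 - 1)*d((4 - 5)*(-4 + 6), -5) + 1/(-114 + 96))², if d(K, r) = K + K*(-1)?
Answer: 1/324 ≈ 0.0030864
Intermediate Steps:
d(K, r) = 0 (d(K, r) = K - K = 0)
((-6 - 1)*d((4 - 5)*(-4 + 6), -5) + 1/(-114 + 96))² = ((-6 - 1)*0 + 1/(-114 + 96))² = (-7*0 + 1/(-18))² = (0 - 1/18)² = (-1/18)² = 1/324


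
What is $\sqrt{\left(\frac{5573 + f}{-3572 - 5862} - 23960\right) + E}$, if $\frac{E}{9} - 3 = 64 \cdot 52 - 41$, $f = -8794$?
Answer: $\frac{\sqrt{502882398314}}{9434} \approx 75.169$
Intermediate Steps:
$E = 29610$ ($E = 27 + 9 \left(64 \cdot 52 - 41\right) = 27 + 9 \left(3328 - 41\right) = 27 + 9 \cdot 3287 = 27 + 29583 = 29610$)
$\sqrt{\left(\frac{5573 + f}{-3572 - 5862} - 23960\right) + E} = \sqrt{\left(\frac{5573 - 8794}{-3572 - 5862} - 23960\right) + 29610} = \sqrt{\left(- \frac{3221}{-9434} - 23960\right) + 29610} = \sqrt{\left(\left(-3221\right) \left(- \frac{1}{9434}\right) - 23960\right) + 29610} = \sqrt{\left(\frac{3221}{9434} - 23960\right) + 29610} = \sqrt{- \frac{226035419}{9434} + 29610} = \sqrt{\frac{53305321}{9434}} = \frac{\sqrt{502882398314}}{9434}$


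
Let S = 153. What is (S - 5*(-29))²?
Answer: 88804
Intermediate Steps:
(S - 5*(-29))² = (153 - 5*(-29))² = (153 + 145)² = 298² = 88804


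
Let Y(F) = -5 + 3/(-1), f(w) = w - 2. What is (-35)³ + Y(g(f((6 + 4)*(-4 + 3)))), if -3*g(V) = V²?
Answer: -42883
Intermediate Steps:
f(w) = -2 + w
g(V) = -V²/3
Y(F) = -8 (Y(F) = -5 + 3*(-1) = -5 - 3 = -8)
(-35)³ + Y(g(f((6 + 4)*(-4 + 3)))) = (-35)³ - 8 = -42875 - 8 = -42883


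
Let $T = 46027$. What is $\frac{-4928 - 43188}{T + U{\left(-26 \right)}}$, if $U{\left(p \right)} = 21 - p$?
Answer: $- \frac{24058}{23037} \approx -1.0443$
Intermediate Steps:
$\frac{-4928 - 43188}{T + U{\left(-26 \right)}} = \frac{-4928 - 43188}{46027 + \left(21 - -26\right)} = - \frac{48116}{46027 + \left(21 + 26\right)} = - \frac{48116}{46027 + 47} = - \frac{48116}{46074} = \left(-48116\right) \frac{1}{46074} = - \frac{24058}{23037}$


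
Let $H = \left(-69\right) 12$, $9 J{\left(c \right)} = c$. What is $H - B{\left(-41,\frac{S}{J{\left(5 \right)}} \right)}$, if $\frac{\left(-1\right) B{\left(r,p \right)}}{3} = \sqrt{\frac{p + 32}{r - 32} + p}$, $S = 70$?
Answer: $-828 + \frac{12 \sqrt{41245}}{73} \approx -794.62$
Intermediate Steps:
$J{\left(c \right)} = \frac{c}{9}$
$H = -828$
$B{\left(r,p \right)} = - 3 \sqrt{p + \frac{32 + p}{-32 + r}}$ ($B{\left(r,p \right)} = - 3 \sqrt{\frac{p + 32}{r - 32} + p} = - 3 \sqrt{\frac{32 + p}{-32 + r} + p} = - 3 \sqrt{p + \frac{32 + p}{-32 + r}}$)
$H - B{\left(-41,\frac{S}{J{\left(5 \right)}} \right)} = -828 - - 3 \sqrt{\frac{32 + \frac{70}{\frac{1}{9} \cdot 5} + \frac{70}{\frac{1}{9} \cdot 5} \left(-32 - 41\right)}{-32 - 41}} = -828 - - 3 \sqrt{\frac{32 + \frac{70}{\frac{5}{9}} + \frac{70}{\frac{5}{9}} \left(-73\right)}{-73}} = -828 - - 3 \sqrt{- \frac{32 + 70 \cdot \frac{9}{5} + 70 \cdot \frac{9}{5} \left(-73\right)}{73}} = -828 - - 3 \sqrt{- \frac{32 + 126 + 126 \left(-73\right)}{73}} = -828 - - 3 \sqrt{- \frac{32 + 126 - 9198}{73}} = -828 - - 3 \sqrt{\left(- \frac{1}{73}\right) \left(-9040\right)} = -828 - - 3 \sqrt{\frac{9040}{73}} = -828 - - 3 \frac{4 \sqrt{41245}}{73} = -828 - - \frac{12 \sqrt{41245}}{73} = -828 + \frac{12 \sqrt{41245}}{73}$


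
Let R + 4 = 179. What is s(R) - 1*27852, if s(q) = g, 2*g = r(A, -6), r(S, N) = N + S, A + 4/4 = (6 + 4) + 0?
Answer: -55701/2 ≈ -27851.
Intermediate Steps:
R = 175 (R = -4 + 179 = 175)
A = 9 (A = -1 + ((6 + 4) + 0) = -1 + (10 + 0) = -1 + 10 = 9)
g = 3/2 (g = (-6 + 9)/2 = (½)*3 = 3/2 ≈ 1.5000)
s(q) = 3/2
s(R) - 1*27852 = 3/2 - 1*27852 = 3/2 - 27852 = -55701/2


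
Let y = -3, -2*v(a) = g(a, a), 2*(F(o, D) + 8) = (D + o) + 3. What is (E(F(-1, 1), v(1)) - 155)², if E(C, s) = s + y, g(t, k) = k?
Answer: 100489/4 ≈ 25122.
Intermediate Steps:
F(o, D) = -13/2 + D/2 + o/2 (F(o, D) = -8 + ((D + o) + 3)/2 = -8 + (3 + D + o)/2 = -8 + (3/2 + D/2 + o/2) = -13/2 + D/2 + o/2)
v(a) = -a/2
E(C, s) = -3 + s (E(C, s) = s - 3 = -3 + s)
(E(F(-1, 1), v(1)) - 155)² = ((-3 - ½*1) - 155)² = ((-3 - ½) - 155)² = (-7/2 - 155)² = (-317/2)² = 100489/4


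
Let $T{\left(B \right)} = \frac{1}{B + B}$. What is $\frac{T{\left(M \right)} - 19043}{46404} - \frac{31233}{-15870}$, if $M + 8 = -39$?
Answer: $\frac{5990534111}{3845808840} \approx 1.5577$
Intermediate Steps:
$M = -47$ ($M = -8 - 39 = -47$)
$T{\left(B \right)} = \frac{1}{2 B}$
$\frac{T{\left(M \right)} - 19043}{46404} - \frac{31233}{-15870} = \frac{\frac{1}{2 \left(-47\right)} - 19043}{46404} - \frac{31233}{-15870} = \left(\frac{1}{2} \left(- \frac{1}{47}\right) - 19043\right) \frac{1}{46404} - - \frac{10411}{5290} = \left(- \frac{1}{94} - 19043\right) \frac{1}{46404} + \frac{10411}{5290} = \left(- \frac{1790043}{94}\right) \frac{1}{46404} + \frac{10411}{5290} = - \frac{596681}{1453992} + \frac{10411}{5290} = \frac{5990534111}{3845808840}$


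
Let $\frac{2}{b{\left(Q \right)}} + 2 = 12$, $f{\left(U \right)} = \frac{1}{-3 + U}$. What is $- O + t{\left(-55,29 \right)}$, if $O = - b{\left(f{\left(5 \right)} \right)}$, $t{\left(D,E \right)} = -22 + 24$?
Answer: $\frac{11}{5} \approx 2.2$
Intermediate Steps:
$t{\left(D,E \right)} = 2$
$b{\left(Q \right)} = \frac{1}{5}$ ($b{\left(Q \right)} = \frac{2}{-2 + 12} = \frac{2}{10} = 2 \cdot \frac{1}{10} = \frac{1}{5}$)
$O = - \frac{1}{5}$ ($O = \left(-1\right) \frac{1}{5} = - \frac{1}{5} \approx -0.2$)
$- O + t{\left(-55,29 \right)} = \left(-1\right) \left(- \frac{1}{5}\right) + 2 = \frac{1}{5} + 2 = \frac{11}{5}$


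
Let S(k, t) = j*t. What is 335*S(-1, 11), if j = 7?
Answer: 25795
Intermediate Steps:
S(k, t) = 7*t
335*S(-1, 11) = 335*(7*11) = 335*77 = 25795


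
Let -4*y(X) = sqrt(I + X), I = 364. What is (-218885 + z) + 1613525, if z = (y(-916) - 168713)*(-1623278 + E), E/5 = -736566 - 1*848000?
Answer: 1610553913644 + 4773054*I*sqrt(138) ≈ 1.6106e+12 + 5.6071e+7*I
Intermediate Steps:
E = -7922830 (E = 5*(-736566 - 1*848000) = 5*(-736566 - 848000) = 5*(-1584566) = -7922830)
y(X) = -sqrt(364 + X)/4
z = 1610552519004 + 4773054*I*sqrt(138) (z = (-sqrt(364 - 916)/4 - 168713)*(-1623278 - 7922830) = (-I*sqrt(138)/2 - 168713)*(-9546108) = (-168713 - I*sqrt(138)/2)*(-9546108) = 1610552519004 + 4773054*I*sqrt(138) ≈ 1.6106e+12 + 5.6071e+7*I)
(-218885 + z) + 1613525 = (-218885 + (1610552519004 + 4773054*I*sqrt(138))) + 1613525 = (1610552300119 + 4773054*I*sqrt(138)) + 1613525 = 1610553913644 + 4773054*I*sqrt(138)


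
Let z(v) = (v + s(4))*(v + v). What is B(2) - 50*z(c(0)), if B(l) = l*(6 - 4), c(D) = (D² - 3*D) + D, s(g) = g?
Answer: 4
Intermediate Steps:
c(D) = D² - 2*D
B(l) = 2*l (B(l) = l*2 = 2*l)
z(v) = 2*v*(4 + v) (z(v) = (v + 4)*(v + v) = (4 + v)*(2*v) = 2*v*(4 + v))
B(2) - 50*z(c(0)) = 2*2 - 100*0*(-2 + 0)*(4 + 0*(-2 + 0)) = 4 - 100*0*(-2)*(4 + 0*(-2)) = 4 - 100*0*(4 + 0) = 4 - 100*0*4 = 4 - 50*0 = 4 + 0 = 4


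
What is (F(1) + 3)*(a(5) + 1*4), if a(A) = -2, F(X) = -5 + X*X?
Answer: -2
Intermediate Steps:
F(X) = -5 + X²
(F(1) + 3)*(a(5) + 1*4) = ((-5 + 1²) + 3)*(-2 + 1*4) = ((-5 + 1) + 3)*(-2 + 4) = (-4 + 3)*2 = -1*2 = -2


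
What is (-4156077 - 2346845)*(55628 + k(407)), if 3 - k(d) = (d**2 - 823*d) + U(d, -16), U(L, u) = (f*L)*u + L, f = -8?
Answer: -1121363869680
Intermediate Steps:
U(L, u) = L - 8*L*u (U(L, u) = (-8*L)*u + L = -8*L*u + L = L - 8*L*u)
k(d) = 3 - d**2 + 694*d (k(d) = 3 - ((d**2 - 823*d) + d*(1 - 8*(-16))) = 3 - ((d**2 - 823*d) + d*(1 + 128)) = 3 - ((d**2 - 823*d) + d*129) = 3 - ((d**2 - 823*d) + 129*d) = 3 - (d**2 - 694*d) = 3 + (-d**2 + 694*d) = 3 - d**2 + 694*d)
(-4156077 - 2346845)*(55628 + k(407)) = (-4156077 - 2346845)*(55628 + (3 - 1*407**2 + 694*407)) = -6502922*(55628 + (3 - 1*165649 + 282458)) = -6502922*(55628 + (3 - 165649 + 282458)) = -6502922*(55628 + 116812) = -6502922*172440 = -1121363869680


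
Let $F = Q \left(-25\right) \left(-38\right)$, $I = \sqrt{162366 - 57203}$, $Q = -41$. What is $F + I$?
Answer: $-38950 + \sqrt{105163} \approx -38626.0$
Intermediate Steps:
$I = \sqrt{105163} \approx 324.29$
$F = -38950$ ($F = \left(-41\right) \left(-25\right) \left(-38\right) = 1025 \left(-38\right) = -38950$)
$F + I = -38950 + \sqrt{105163}$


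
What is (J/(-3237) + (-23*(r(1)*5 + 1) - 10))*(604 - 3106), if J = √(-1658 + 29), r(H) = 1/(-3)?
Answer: -13344 + 2502*I*√181/1079 ≈ -13344.0 + 31.196*I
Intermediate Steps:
r(H) = -⅓ (r(H) = 1*(-⅓) = -⅓)
J = 3*I*√181 (J = √(-1629) = 3*I*√181 ≈ 40.361*I)
(J/(-3237) + (-23*(r(1)*5 + 1) - 10))*(604 - 3106) = ((3*I*√181)/(-3237) + (-23*(-⅓*5 + 1) - 10))*(604 - 3106) = ((3*I*√181)*(-1/3237) + (-23*(-5/3 + 1) - 10))*(-2502) = (-I*√181/1079 + (-23*(-⅔) - 10))*(-2502) = (-I*√181/1079 + (46/3 - 10))*(-2502) = (-I*√181/1079 + 16/3)*(-2502) = (16/3 - I*√181/1079)*(-2502) = -13344 + 2502*I*√181/1079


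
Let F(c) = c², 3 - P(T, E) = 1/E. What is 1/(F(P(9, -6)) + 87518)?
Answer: 36/3151009 ≈ 1.1425e-5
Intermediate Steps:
P(T, E) = 3 - 1/E
1/(F(P(9, -6)) + 87518) = 1/((3 - 1/(-6))² + 87518) = 1/((3 - 1*(-⅙))² + 87518) = 1/((3 + ⅙)² + 87518) = 1/((19/6)² + 87518) = 1/(361/36 + 87518) = 1/(3151009/36) = 36/3151009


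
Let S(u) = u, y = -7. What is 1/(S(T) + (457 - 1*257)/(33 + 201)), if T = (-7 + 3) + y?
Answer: -117/1187 ≈ -0.098568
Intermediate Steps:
T = -11 (T = (-7 + 3) - 7 = -4 - 7 = -11)
1/(S(T) + (457 - 1*257)/(33 + 201)) = 1/(-11 + (457 - 1*257)/(33 + 201)) = 1/(-11 + (457 - 257)/234) = 1/(-11 + 200*(1/234)) = 1/(-11 + 100/117) = 1/(-1187/117) = -117/1187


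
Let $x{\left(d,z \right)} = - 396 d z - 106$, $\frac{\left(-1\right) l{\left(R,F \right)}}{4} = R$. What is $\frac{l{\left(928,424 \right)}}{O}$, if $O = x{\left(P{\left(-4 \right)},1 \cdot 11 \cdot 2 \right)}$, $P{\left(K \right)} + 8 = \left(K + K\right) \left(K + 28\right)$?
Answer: $- \frac{1856}{871147} \approx -0.0021305$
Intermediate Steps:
$P{\left(K \right)} = -8 + 2 K \left(28 + K\right)$ ($P{\left(K \right)} = -8 + \left(K + K\right) \left(K + 28\right) = -8 + 2 K \left(28 + K\right)$)
$l{\left(R,F \right)} = - 4 R$
$x{\left(d,z \right)} = -106 - 396 d z$ ($x{\left(d,z \right)} = - 396 d z - 106 = -106 - 396 d z$)
$O = 1742294$ ($O = -106 - 396 \left(-8 + 2 \left(-4\right)^{2} + 56 \left(-4\right)\right) 1 \cdot 11 \cdot 2 = -106 - 396 \left(-8 + 2 \cdot 16 - 224\right) 11 \cdot 2 = -106 - 396 \left(-8 + 32 - 224\right) 22 = -106 - \left(-79200\right) 22 = -106 + 1742400 = 1742294$)
$\frac{l{\left(928,424 \right)}}{O} = \frac{\left(-4\right) 928}{1742294} = \left(-3712\right) \frac{1}{1742294} = - \frac{1856}{871147}$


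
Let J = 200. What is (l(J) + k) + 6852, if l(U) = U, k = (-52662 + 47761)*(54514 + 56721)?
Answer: -545155683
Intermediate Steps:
k = -545162735 (k = -4901*111235 = -545162735)
(l(J) + k) + 6852 = (200 - 545162735) + 6852 = -545162535 + 6852 = -545155683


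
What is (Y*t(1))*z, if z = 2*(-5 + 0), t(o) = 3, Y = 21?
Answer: -630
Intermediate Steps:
z = -10 (z = 2*(-5) = -10)
(Y*t(1))*z = (21*3)*(-10) = 63*(-10) = -630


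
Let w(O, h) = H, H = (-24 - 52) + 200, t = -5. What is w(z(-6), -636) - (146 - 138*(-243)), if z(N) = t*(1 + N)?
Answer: -33556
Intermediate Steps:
z(N) = -5 - 5*N (z(N) = -5*(1 + N) = -5 - 5*N)
H = 124 (H = -76 + 200 = 124)
w(O, h) = 124
w(z(-6), -636) - (146 - 138*(-243)) = 124 - (146 - 138*(-243)) = 124 - (146 + 33534) = 124 - 1*33680 = 124 - 33680 = -33556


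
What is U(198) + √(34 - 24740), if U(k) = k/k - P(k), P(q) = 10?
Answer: -9 + I*√24706 ≈ -9.0 + 157.18*I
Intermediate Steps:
U(k) = -9 (U(k) = k/k - 1*10 = 1 - 10 = -9)
U(198) + √(34 - 24740) = -9 + √(34 - 24740) = -9 + √(-24706) = -9 + I*√24706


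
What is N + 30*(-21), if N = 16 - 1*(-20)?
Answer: -594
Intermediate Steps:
N = 36 (N = 16 + 20 = 36)
N + 30*(-21) = 36 + 30*(-21) = 36 - 630 = -594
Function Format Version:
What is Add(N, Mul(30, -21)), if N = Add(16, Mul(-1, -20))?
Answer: -594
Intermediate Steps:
N = 36 (N = Add(16, 20) = 36)
Add(N, Mul(30, -21)) = Add(36, Mul(30, -21)) = Add(36, -630) = -594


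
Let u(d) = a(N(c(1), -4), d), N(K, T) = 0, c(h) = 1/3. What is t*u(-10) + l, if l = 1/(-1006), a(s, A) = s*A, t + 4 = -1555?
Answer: -1/1006 ≈ -0.00099404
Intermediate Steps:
t = -1559 (t = -4 - 1555 = -1559)
c(h) = ⅓
a(s, A) = A*s
u(d) = 0 (u(d) = d*0 = 0)
l = -1/1006 ≈ -0.00099404
t*u(-10) + l = -1559*0 - 1/1006 = 0 - 1/1006 = -1/1006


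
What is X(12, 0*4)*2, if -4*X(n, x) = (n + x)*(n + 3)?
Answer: -90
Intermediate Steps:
X(n, x) = -(3 + n)*(n + x)/4 (X(n, x) = -(n + x)*(n + 3)/4 = -(n + x)*(3 + n)/4 = -(3 + n)*(n + x)/4)
X(12, 0*4)*2 = (-3/4*12 - 0*4 - 1/4*12**2 - 1/4*12*0*4)*2 = (-9 - 3/4*0 - 1/4*144 - 1/4*12*0)*2 = (-9 + 0 - 36 + 0)*2 = -45*2 = -90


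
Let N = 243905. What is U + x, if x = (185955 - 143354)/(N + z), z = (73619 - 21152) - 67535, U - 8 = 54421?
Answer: 12455411674/228837 ≈ 54429.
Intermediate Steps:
U = 54429 (U = 8 + 54421 = 54429)
z = -15068 (z = 52467 - 67535 = -15068)
x = 42601/228837 (x = (185955 - 143354)/(243905 - 15068) = 42601/228837 ≈ 0.18616)
U + x = 54429 + 42601/228837 = 12455411674/228837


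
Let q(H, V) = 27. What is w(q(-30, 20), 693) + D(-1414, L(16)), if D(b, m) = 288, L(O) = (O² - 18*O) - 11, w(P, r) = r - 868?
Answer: 113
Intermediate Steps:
w(P, r) = -868 + r
L(O) = -11 + O² - 18*O
w(q(-30, 20), 693) + D(-1414, L(16)) = (-868 + 693) + 288 = -175 + 288 = 113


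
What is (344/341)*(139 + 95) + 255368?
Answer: 87160984/341 ≈ 2.5560e+5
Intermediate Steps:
(344/341)*(139 + 95) + 255368 = (344*(1/341))*234 + 255368 = (344/341)*234 + 255368 = 80496/341 + 255368 = 87160984/341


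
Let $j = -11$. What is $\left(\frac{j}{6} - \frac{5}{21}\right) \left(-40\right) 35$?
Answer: $2900$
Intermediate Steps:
$\left(\frac{j}{6} - \frac{5}{21}\right) \left(-40\right) 35 = \left(- \frac{11}{6} - \frac{5}{21}\right) \left(-40\right) 35 = \left(- \frac{29}{14}\right) \left(-40\right) 35 = \frac{580}{7} \cdot 35 = 2900$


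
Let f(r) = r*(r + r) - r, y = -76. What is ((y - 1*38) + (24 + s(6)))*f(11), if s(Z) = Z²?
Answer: -12474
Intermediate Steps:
f(r) = -r + 2*r² (f(r) = r*(2*r) - r = 2*r² - r = -r + 2*r²)
((y - 1*38) + (24 + s(6)))*f(11) = ((-76 - 1*38) + (24 + 6²))*(11*(-1 + 2*11)) = ((-76 - 38) + (24 + 36))*(11*(-1 + 22)) = (-114 + 60)*(11*21) = -54*231 = -12474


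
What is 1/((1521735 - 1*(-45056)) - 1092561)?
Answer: 1/474230 ≈ 2.1087e-6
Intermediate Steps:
1/((1521735 - 1*(-45056)) - 1092561) = 1/((1521735 + 45056) - 1092561) = 1/(1566791 - 1092561) = 1/474230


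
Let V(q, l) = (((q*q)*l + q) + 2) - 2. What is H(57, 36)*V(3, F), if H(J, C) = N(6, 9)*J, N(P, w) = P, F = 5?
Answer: 16416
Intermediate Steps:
H(J, C) = 6*J
V(q, l) = q + l*q**2 (V(q, l) = ((q**2*l + q) + 2) - 2 = ((l*q**2 + q) + 2) - 2 = ((q + l*q**2) + 2) - 2 = (2 + q + l*q**2) - 2 = q + l*q**2)
H(57, 36)*V(3, F) = (6*57)*(3*(1 + 5*3)) = 342*(3*(1 + 15)) = 342*(3*16) = 342*48 = 16416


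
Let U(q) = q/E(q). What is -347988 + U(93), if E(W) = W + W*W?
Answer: -32710871/94 ≈ -3.4799e+5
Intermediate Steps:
E(W) = W + W**2
U(q) = 1/(1 + q) (U(q) = q/((q*(1 + q))) = q*(1/(q*(1 + q))) = 1/(1 + q))
-347988 + U(93) = -347988 + 1/(1 + 93) = -347988 + 1/94 = -32710871/94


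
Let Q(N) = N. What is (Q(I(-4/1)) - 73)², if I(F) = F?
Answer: 5929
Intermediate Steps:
(Q(I(-4/1)) - 73)² = (-4/1 - 73)² = (-4*1 - 73)² = (-4 - 73)² = (-77)² = 5929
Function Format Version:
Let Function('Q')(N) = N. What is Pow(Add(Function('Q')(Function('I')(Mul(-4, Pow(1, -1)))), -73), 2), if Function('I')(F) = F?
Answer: 5929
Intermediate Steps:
Pow(Add(Function('Q')(Function('I')(Mul(-4, Pow(1, -1)))), -73), 2) = Pow(Add(Mul(-4, Pow(1, -1)), -73), 2) = Pow(Add(Mul(-4, 1), -73), 2) = Pow(Add(-4, -73), 2) = Pow(-77, 2) = 5929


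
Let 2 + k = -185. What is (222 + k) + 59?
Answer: 94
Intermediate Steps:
k = -187 (k = -2 - 185 = -187)
(222 + k) + 59 = (222 - 187) + 59 = 35 + 59 = 94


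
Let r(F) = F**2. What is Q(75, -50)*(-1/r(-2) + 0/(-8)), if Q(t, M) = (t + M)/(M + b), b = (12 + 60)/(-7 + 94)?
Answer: 725/5704 ≈ 0.12710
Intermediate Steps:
b = 24/29 (b = 72/87 = 72*(1/87) = 24/29 ≈ 0.82759)
Q(t, M) = (M + t)/(24/29 + M) (Q(t, M) = (t + M)/(M + 24/29) = (M + t)/(24/29 + M))
Q(75, -50)*(-1/r(-2) + 0/(-8)) = (29*(-50 + 75)/(24 + 29*(-50)))*(-1/((-2)**2) + 0/(-8)) = (29*25/(24 - 1450))*(-1/4 + 0*(-1/8)) = (29*25/(-1426))*(-1*1/4 + 0) = (29*(-1/1426)*25)*(-1/4 + 0) = -725/1426*(-1/4) = 725/5704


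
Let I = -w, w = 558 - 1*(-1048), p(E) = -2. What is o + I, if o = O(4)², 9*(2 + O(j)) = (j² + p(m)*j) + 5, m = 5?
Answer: -130061/81 ≈ -1605.7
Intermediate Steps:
O(j) = -13/9 - 2*j/9 + j²/9 (O(j) = -2 + ((j² - 2*j) + 5)/9 = -2 + (5 + j² - 2*j)/9 = -2 + (5/9 - 2*j/9 + j²/9) = -13/9 - 2*j/9 + j²/9)
w = 1606 (w = 558 + 1048 = 1606)
I = -1606 (I = -1*1606 = -1606)
o = 25/81 (o = (-13/9 - 2/9*4 + (⅑)*4²)² = (-13/9 - 8/9 + (⅑)*16)² = (-13/9 - 8/9 + 16/9)² = (-5/9)² = 25/81 ≈ 0.30864)
o + I = 25/81 - 1606 = -130061/81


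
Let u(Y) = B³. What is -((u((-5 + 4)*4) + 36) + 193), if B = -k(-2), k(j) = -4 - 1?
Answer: -354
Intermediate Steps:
k(j) = -5
B = 5 (B = -1*(-5) = 5)
u(Y) = 125 (u(Y) = 5³ = 125)
-((u((-5 + 4)*4) + 36) + 193) = -((125 + 36) + 193) = -(161 + 193) = -1*354 = -354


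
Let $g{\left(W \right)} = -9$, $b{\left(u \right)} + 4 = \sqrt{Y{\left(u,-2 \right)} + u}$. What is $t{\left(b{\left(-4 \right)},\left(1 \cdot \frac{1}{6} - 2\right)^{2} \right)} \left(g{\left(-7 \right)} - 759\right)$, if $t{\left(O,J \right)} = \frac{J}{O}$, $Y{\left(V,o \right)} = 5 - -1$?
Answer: $\frac{15488}{21} + \frac{3872 \sqrt{2}}{21} \approx 998.28$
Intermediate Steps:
$Y{\left(V,o \right)} = 6$ ($Y{\left(V,o \right)} = 5 + 1 = 6$)
$b{\left(u \right)} = -4 + \sqrt{6 + u}$
$t{\left(b{\left(-4 \right)},\left(1 \cdot \frac{1}{6} - 2\right)^{2} \right)} \left(g{\left(-7 \right)} - 759\right) = \frac{\left(1 \cdot \frac{1}{6} - 2\right)^{2}}{-4 + \sqrt{6 - 4}} \left(-9 - 759\right) = \frac{\left(1 \cdot \frac{1}{6} - 2\right)^{2}}{-4 + \sqrt{2}} \left(-768\right) = \frac{\left(\frac{1}{6} - 2\right)^{2}}{-4 + \sqrt{2}} \left(-768\right) = \frac{\left(- \frac{11}{6}\right)^{2}}{-4 + \sqrt{2}} \left(-768\right) = \frac{121}{36 \left(-4 + \sqrt{2}\right)} \left(-768\right) = - \frac{7744}{3 \left(-4 + \sqrt{2}\right)}$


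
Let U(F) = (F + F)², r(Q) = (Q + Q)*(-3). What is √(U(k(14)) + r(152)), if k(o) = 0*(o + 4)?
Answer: 4*I*√57 ≈ 30.199*I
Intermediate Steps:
k(o) = 0 (k(o) = 0*(4 + o) = 0)
r(Q) = -6*Q (r(Q) = (2*Q)*(-3) = -6*Q)
U(F) = 4*F² (U(F) = (2*F)² = 4*F²)
√(U(k(14)) + r(152)) = √(4*0² - 6*152) = √(4*0 - 912) = √(0 - 912) = √(-912) = 4*I*√57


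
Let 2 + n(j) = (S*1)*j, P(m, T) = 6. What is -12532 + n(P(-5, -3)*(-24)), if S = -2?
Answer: -12246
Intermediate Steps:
n(j) = -2 - 2*j (n(j) = -2 + (-2*1)*j = -2 - 2*j)
-12532 + n(P(-5, -3)*(-24)) = -12532 + (-2 - 12*(-24)) = -12532 + (-2 - 2*(-144)) = -12532 + (-2 + 288) = -12532 + 286 = -12246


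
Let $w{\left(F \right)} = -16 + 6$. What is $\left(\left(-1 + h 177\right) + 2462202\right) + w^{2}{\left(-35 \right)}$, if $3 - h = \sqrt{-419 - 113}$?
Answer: $2462832 - 354 i \sqrt{133} \approx 2.4628 \cdot 10^{6} - 4082.5 i$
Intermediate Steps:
$w{\left(F \right)} = -10$
$h = 3 - 2 i \sqrt{133}$ ($h = 3 - \sqrt{-419 - 113} = 3 - \sqrt{-532} = 3 - 2 i \sqrt{133} \approx 3.0 - 23.065 i$)
$\left(\left(-1 + h 177\right) + 2462202\right) + w^{2}{\left(-35 \right)} = \left(\left(-1 + \left(3 - 2 i \sqrt{133}\right) 177\right) + 2462202\right) + \left(-10\right)^{2} = \left(\left(-1 + \left(531 - 354 i \sqrt{133}\right)\right) + 2462202\right) + 100 = \left(\left(530 - 354 i \sqrt{133}\right) + 2462202\right) + 100 = \left(2462732 - 354 i \sqrt{133}\right) + 100 = 2462832 - 354 i \sqrt{133}$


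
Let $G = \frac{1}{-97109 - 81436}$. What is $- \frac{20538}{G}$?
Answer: $3666957210$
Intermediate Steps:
$G = - \frac{1}{178545}$ ($G = \frac{1}{-178545} = - \frac{1}{178545} \approx -5.6008 \cdot 10^{-6}$)
$- \frac{20538}{G} = - \frac{20538}{- \frac{1}{178545}} = \left(-20538\right) \left(-178545\right) = 3666957210$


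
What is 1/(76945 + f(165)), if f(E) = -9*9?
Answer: 1/76864 ≈ 1.3010e-5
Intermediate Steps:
f(E) = -81
1/(76945 + f(165)) = 1/(76945 - 81) = 1/76864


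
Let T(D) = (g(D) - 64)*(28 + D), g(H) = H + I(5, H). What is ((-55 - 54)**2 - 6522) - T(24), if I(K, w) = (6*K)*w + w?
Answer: -31249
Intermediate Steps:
I(K, w) = w + 6*K*w (I(K, w) = 6*K*w + w = w + 6*K*w)
g(H) = 32*H (g(H) = H + H*(1 + 6*5) = H + H*(1 + 30) = H + H*31 = H + 31*H = 32*H)
T(D) = (-64 + 32*D)*(28 + D) (T(D) = (32*D - 64)*(28 + D) = (-64 + 32*D)*(28 + D))
((-55 - 54)**2 - 6522) - T(24) = ((-55 - 54)**2 - 6522) - (-1792 + 32*24**2 + 832*24) = ((-109)**2 - 6522) - (-1792 + 32*576 + 19968) = (11881 - 6522) - (-1792 + 18432 + 19968) = 5359 - 1*36608 = 5359 - 36608 = -31249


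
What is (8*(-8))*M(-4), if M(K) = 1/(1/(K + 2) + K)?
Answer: 128/9 ≈ 14.222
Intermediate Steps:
M(K) = 1/(K + 1/(2 + K)) (M(K) = 1/(1/(2 + K) + K) = 1/(K + 1/(2 + K)))
(8*(-8))*M(-4) = (8*(-8))*((2 - 4)/(1 + (-4)**2 + 2*(-4))) = -64*(-2)/(1 + 16 - 8) = -64*(-2)/9 = -64*(-2/9) = 128/9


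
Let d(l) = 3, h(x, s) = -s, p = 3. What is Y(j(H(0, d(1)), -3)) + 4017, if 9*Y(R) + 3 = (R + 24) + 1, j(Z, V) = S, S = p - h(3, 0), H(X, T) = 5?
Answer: 36178/9 ≈ 4019.8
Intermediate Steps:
S = 3 (S = 3 - (-1)*0 = 3 - 1*0 = 3 + 0 = 3)
j(Z, V) = 3
Y(R) = 22/9 + R/9 (Y(R) = -⅓ + ((R + 24) + 1)/9 = -⅓ + ((24 + R) + 1)/9 = -⅓ + (25 + R)/9 = -⅓ + (25/9 + R/9) = 22/9 + R/9)
Y(j(H(0, d(1)), -3)) + 4017 = (22/9 + (⅑)*3) + 4017 = (22/9 + ⅓) + 4017 = 25/9 + 4017 = 36178/9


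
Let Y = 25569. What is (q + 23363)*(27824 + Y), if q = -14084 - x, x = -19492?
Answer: 1536170003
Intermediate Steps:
q = 5408 (q = -14084 - 1*(-19492) = -14084 + 19492 = 5408)
(q + 23363)*(27824 + Y) = (5408 + 23363)*(27824 + 25569) = 28771*53393 = 1536170003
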